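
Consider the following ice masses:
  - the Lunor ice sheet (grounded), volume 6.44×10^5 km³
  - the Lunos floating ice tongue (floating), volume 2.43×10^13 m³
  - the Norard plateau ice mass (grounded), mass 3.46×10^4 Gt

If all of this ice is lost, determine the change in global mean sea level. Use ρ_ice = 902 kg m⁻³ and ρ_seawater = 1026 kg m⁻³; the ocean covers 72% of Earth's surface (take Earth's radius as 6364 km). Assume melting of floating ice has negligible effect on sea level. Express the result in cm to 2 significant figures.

≈ 160 cm

Lunor: 6.44×10^5 km³ × (902/1026) = 5.662×10^5 km³ of water.
The Lunos floating ice tongue is floating and already displaces its own weight of water, so its melt adds essentially nothing to sea level.
Norard: 3.46×10^4 Gt = 3.460×10^16 kg; dividing by ρ_w = 1026 kg m⁻³ gives 3.372×10^13 m³ of water.
Total added water ≈ 5.999×10^14 m³ over 3.66×10^14 m² → Δh = 1.64 m = 160 cm.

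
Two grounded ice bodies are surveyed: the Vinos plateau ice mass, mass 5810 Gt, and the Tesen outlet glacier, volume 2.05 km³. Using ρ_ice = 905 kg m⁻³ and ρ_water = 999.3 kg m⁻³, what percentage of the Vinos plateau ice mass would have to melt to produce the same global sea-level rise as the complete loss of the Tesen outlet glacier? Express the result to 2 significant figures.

Equal sea-level rise means equal mass of meltwater, i.e. equal mass of ice lost.
Ice mass of Tesen: 1.855×10^12 kg; ice mass of Vinos: 5.810×10^15 kg.
Fraction required = 1.855×10^12 / 5.810×10^15 = 3.19×10^-4 → 0.032 %.

≈ 0.032 %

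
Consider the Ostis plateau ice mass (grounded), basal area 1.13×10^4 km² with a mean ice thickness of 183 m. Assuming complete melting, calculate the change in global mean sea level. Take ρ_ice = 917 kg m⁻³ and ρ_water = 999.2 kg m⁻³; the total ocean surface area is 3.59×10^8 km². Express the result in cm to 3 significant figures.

≈ 0.529 cm

Ostis: ice volume = 1.13×10^4 km² × 183 m = 2068 km³; 2068 × (917/999.2) = 1898 km³ of water.
Spread over 3.59×10^14 m² of ocean, Δh = 1.898×10^12 / 3.59×10^14 = 5.29×10^-3 m = 0.529 cm.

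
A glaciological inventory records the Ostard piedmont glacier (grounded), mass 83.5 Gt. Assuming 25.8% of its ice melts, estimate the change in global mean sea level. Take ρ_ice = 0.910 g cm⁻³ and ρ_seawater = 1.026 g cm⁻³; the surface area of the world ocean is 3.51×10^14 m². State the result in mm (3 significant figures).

Ostard: 0.258 × 83.5 Gt = 2.154×10^13 kg; dividing by ρ_w = 1.026 g cm⁻³ = 1026 kg m⁻³ gives 2.100×10^10 m³ of water.
Spread over 3.51×10^14 m² of ocean, Δh = 2.100×10^10 / 3.51×10^14 = 5.98×10^-5 m = 0.0598 mm.

≈ 0.0598 mm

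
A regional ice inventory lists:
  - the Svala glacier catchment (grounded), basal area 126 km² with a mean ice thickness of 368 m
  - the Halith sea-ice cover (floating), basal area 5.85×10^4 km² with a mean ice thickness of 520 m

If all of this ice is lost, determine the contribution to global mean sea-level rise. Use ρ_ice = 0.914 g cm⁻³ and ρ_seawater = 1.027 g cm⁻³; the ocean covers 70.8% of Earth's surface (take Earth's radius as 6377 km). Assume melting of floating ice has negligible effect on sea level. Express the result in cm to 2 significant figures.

Svala: ice volume = 126 km² × 368 m = 46.37 km³; 46.37 × (914/1027) = 41.27 km³ of water.
The Halith sea-ice cover is floating and already displaces its own weight of water, so its melt adds essentially nothing to sea level.
Total added water ≈ 4.127×10^10 m³ over 3.62×10^14 m² → Δh = 1.14×10^-4 m = 0.011 cm.

≈ 0.011 cm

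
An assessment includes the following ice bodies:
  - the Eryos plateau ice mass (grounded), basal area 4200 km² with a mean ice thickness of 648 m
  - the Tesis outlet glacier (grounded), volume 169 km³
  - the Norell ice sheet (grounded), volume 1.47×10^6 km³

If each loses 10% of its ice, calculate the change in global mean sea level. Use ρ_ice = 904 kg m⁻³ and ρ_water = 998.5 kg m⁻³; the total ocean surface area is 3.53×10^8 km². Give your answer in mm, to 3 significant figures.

≈ 378 mm

Eryos: ice volume = 4200 km² × 648 m = 2722 km³; 0.1 × 2722 × (904/998.5) = 246.4 km³ of water.
Tesis: 0.1 × 169 km³ × (904/998.5) = 15.30 km³ of water.
Norell: 0.1 × 1.47×10^6 km³ × (904/998.5) = 1.331×10^5 km³ of water.
Total added water ≈ 1.333×10^14 m³ over 3.53×10^14 m² → Δh = 0.378 m = 378 mm.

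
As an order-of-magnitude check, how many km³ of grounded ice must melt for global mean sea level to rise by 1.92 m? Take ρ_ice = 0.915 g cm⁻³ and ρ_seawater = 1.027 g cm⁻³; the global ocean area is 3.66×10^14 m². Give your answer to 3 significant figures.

Required water volume = Δh × A = 1.92 m × 3.66×10^14 m² = 7.027×10^14 m³ = 7.027×10^5 km³.
Ice volume = water volume × ρ_w/ρ_ice = 7.027×10^5 × 1027/915 = 7.89×10^5 km³.

≈ 7.89×10^5 km³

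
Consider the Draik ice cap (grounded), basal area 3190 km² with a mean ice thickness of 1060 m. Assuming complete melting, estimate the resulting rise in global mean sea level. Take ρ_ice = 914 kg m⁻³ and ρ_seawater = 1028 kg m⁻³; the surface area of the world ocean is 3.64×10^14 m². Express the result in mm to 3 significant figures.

≈ 8.26 mm

Draik: ice volume = 3190 km² × 1060 m = 3381 km³; 3381 × (914/1028) = 3006 km³ of water.
Spread over 3.64×10^14 m² of ocean, Δh = 3.006×10^12 / 3.64×10^14 = 8.26×10^-3 m = 8.26 mm.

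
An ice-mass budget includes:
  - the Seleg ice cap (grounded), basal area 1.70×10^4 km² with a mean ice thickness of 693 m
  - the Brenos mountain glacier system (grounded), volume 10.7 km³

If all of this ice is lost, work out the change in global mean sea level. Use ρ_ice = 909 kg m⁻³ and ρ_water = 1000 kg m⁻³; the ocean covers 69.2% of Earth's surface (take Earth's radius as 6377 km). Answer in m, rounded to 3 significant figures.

Seleg: ice volume = 1.70×10^4 km² × 693 m = 1.178×10^4 km³; 1.178×10^4 × (909/1000) = 1.071×10^4 km³ of water.
Brenos: 10.7 km³ × (909/1000) = 9.726 km³ of water.
Total added water ≈ 1.072×10^13 m³ over 3.54×10^14 m² → Δh = 0.0303 m.

≈ 0.0303 m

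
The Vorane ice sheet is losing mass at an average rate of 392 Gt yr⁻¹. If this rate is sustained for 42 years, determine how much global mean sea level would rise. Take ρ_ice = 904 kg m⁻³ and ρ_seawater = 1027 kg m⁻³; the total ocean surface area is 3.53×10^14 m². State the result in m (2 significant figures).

≈ 0.045 m

Total mass lost = 392 Gt/yr × 42 yr = 1.646×10^4 Gt = 1.646×10^16 kg.
ρ_w = 1027 kg m⁻³, so water volume = 1.646×10^16 / 1027 = 1.603×10^13 m³.
Δh = 1.603×10^13 / 3.53×10^14 = 0.0454 m.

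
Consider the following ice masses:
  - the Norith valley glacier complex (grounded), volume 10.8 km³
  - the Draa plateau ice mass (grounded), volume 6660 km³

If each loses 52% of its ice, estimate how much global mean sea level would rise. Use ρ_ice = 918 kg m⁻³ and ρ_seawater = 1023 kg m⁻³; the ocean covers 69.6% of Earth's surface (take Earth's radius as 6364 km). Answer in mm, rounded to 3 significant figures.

Norith: 0.52 × 10.8 km³ × (918/1023) = 5.040 km³ of water.
Draa: 0.52 × 6660 km³ × (918/1023) = 3108 km³ of water.
Total added water ≈ 3.113×10^12 m³ over 3.54×10^14 m² → Δh = 8.79×10^-3 m = 8.79 mm.

≈ 8.79 mm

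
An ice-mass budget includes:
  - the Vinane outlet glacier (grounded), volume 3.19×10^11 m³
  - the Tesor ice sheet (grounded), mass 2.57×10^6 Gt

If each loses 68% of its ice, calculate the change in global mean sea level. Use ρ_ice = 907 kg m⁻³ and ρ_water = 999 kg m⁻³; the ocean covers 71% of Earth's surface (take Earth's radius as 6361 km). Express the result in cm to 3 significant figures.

≈ 485 cm

Vinane: 0.68 × 3.19×10^11 m³ × (907/999) = 1.969×10^11 m³ of water.
Tesor: 0.68 × 2.57×10^6 Gt = 1.748×10^18 kg; dividing by ρ_w = 999 kg m⁻³ gives 1.749×10^15 m³ of water.
Total added water ≈ 1.750×10^15 m³ over 3.61×10^14 m² → Δh = 4.85 m = 485 cm.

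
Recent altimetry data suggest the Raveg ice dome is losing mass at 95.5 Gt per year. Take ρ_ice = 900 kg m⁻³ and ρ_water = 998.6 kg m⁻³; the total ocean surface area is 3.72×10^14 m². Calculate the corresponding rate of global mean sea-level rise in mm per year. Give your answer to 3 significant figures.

≈ 0.257 mm/yr

ρ_w = 998.6 kg m⁻³. Annual water volume added = 95.5 Gt / ρ_w = 9.550×10^13 kg / 998.6 kg m⁻³ = 9.563×10^10 m³.
Δh per year = 9.563×10^10 / 3.72×10^14 = 2.57×10^-4 m = 0.257 mm.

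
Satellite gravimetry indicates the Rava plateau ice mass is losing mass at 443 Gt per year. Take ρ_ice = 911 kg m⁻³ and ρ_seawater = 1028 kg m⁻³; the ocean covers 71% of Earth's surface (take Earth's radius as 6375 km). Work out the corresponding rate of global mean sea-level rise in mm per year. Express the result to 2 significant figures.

≈ 1.2 mm/yr

ρ_w = 1028 kg m⁻³. Annual water volume added = 443 Gt / ρ_w = 4.430×10^14 kg / 1028 kg m⁻³ = 4.309×10^11 m³.
Δh per year = 4.309×10^11 / 3.63×10^14 = 1.19×10^-3 m = 1.2 mm.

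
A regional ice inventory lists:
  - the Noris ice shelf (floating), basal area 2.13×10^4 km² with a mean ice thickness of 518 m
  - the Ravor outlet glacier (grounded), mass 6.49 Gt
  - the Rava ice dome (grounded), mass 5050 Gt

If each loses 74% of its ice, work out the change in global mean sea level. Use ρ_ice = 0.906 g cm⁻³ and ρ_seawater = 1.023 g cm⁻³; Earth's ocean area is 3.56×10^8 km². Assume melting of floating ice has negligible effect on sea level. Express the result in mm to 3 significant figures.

The Noris ice shelf is floating and already displaces its own weight of water, so its melt adds essentially nothing to sea level.
Ravor: 0.74 × 6.49 Gt = 4.803×10^12 kg; dividing by ρ_w = 1.023 g cm⁻³ = 1023 kg m⁻³ gives 4.695×10^9 m³ of water.
Rava: 0.74 × 5050 Gt = 3.737×10^15 kg; dividing by ρ_w = 1023 kg m⁻³ gives 3.653×10^12 m³ of water.
Total added water ≈ 3.658×10^12 m³ over 3.56×10^14 m² → Δh = 0.0103 m = 10.3 mm.

≈ 10.3 mm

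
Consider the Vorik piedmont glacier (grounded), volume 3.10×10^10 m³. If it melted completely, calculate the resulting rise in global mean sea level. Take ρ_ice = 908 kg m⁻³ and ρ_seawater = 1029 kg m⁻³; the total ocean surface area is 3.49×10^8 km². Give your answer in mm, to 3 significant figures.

Vorik: 3.10×10^10 m³ × (908/1029) = 2.735×10^10 m³ of water.
Spread over 3.49×10^14 m² of ocean, Δh = 2.735×10^10 / 3.49×10^14 = 7.84×10^-5 m = 0.0784 mm.

≈ 0.0784 mm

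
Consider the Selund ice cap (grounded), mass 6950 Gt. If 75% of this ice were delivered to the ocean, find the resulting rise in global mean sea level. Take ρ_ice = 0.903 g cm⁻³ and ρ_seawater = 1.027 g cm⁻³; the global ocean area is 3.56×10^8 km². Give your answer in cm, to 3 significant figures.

Selund: 0.75 × 6950 Gt = 5.212×10^15 kg; dividing by ρ_w = 1.027 g cm⁻³ = 1027 kg m⁻³ gives 5.075×10^12 m³ of water.
Spread over 3.56×10^14 m² of ocean, Δh = 5.075×10^12 / 3.56×10^14 = 0.0143 m = 1.43 cm.

≈ 1.43 cm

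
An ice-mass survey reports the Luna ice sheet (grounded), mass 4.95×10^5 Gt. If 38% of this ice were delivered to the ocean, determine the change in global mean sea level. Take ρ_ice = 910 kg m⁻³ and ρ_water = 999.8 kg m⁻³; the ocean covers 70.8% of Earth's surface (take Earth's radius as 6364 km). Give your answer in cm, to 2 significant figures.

Luna: 0.38 × 4.95×10^5 Gt = 1.881×10^17 kg; dividing by ρ_w = 999.8 kg m⁻³ gives 1.881×10^14 m³ of water.
Spread over 3.60×10^14 m² of ocean, Δh = 1.881×10^14 / 3.60×10^14 = 0.522 m = 52 cm.

≈ 52 cm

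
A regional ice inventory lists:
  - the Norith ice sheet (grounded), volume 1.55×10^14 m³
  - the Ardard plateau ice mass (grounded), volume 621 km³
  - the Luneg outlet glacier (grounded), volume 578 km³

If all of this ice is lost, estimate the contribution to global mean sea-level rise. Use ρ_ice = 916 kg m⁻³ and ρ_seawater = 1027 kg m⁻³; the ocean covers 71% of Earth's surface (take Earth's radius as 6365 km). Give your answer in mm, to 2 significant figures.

≈ 390 mm

Norith: 1.55×10^14 m³ × (916/1027) = 1.382×10^14 m³ of water.
Ardard: 621 km³ × (916/1027) = 553.9 km³ of water.
Luneg: 578 km³ × (916/1027) = 515.5 km³ of water.
Total added water ≈ 1.393×10^14 m³ over 3.61×10^14 m² → Δh = 0.385 m = 390 mm.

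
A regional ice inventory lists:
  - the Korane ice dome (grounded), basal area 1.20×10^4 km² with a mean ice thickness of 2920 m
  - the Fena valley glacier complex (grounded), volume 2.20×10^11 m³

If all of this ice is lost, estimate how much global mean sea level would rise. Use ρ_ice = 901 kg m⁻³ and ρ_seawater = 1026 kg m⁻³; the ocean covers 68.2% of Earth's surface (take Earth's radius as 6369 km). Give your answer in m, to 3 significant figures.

Korane: ice volume = 1.20×10^4 km² × 2920 m = 3.504×10^4 km³; 3.504×10^4 × (901/1026) = 3.077×10^4 km³ of water.
Fena: 2.20×10^11 m³ × (901/1026) = 1.932×10^11 m³ of water.
Total added water ≈ 3.096×10^13 m³ over 3.48×10^14 m² → Δh = 0.0891 m.

≈ 0.0891 m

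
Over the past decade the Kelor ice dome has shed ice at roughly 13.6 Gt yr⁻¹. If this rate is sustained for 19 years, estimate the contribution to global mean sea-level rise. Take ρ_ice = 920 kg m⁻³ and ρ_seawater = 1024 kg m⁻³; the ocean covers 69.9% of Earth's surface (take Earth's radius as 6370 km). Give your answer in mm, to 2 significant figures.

Total mass lost = 13.6 Gt/yr × 19 yr = 258.4 Gt = 2.584×10^14 kg.
ρ_w = 1024 kg m⁻³, so water volume = 2.584×10^14 / 1024 = 2.523×10^11 m³.
Δh = 2.523×10^11 / 3.56×10^14 = 7.08×10^-4 m = 0.71 mm.

≈ 0.71 mm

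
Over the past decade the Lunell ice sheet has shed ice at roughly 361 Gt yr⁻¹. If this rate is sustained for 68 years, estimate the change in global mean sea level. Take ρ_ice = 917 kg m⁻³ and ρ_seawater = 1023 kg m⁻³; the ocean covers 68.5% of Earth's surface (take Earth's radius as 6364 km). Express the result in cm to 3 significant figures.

Total mass lost = 361 Gt/yr × 68 yr = 2.455×10^4 Gt = 2.455×10^16 kg.
ρ_w = 1023 kg m⁻³, so water volume = 2.455×10^16 / 1023 = 2.400×10^13 m³.
Δh = 2.400×10^13 / 3.49×10^14 = 0.0688 m = 6.88 cm.

≈ 6.88 cm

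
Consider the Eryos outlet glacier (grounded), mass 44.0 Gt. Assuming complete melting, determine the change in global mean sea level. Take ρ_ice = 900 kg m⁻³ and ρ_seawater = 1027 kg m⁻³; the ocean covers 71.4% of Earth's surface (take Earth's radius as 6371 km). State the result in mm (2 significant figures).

≈ 0.12 mm

Eryos: 44.0 Gt = 4.400×10^13 kg; dividing by ρ_w = 1027 kg m⁻³ gives 4.284×10^10 m³ of water.
Spread over 3.64×10^14 m² of ocean, Δh = 4.284×10^10 / 3.64×10^14 = 1.18×10^-4 m = 0.12 mm.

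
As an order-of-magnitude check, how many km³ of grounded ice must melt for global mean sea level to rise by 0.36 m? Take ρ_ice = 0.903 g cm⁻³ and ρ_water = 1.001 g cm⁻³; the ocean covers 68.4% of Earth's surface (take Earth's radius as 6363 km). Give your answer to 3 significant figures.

≈ 1.39×10^5 km³

Required water volume = Δh × A = 0.36 m × 3.48×10^14 m² = 1.253×10^14 m³ = 1.253×10^5 km³.
Ice volume = water volume × ρ_w/ρ_ice = 1.253×10^5 × 1001/903 = 1.39×10^5 km³.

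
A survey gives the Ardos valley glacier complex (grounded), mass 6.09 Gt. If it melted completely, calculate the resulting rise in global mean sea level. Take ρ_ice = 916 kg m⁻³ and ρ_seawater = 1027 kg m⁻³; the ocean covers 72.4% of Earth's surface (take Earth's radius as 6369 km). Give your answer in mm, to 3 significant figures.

≈ 0.0161 mm

Ardos: 6.09 Gt = 6.090×10^12 kg; dividing by ρ_w = 1027 kg m⁻³ gives 5.930×10^9 m³ of water.
Spread over 3.69×10^14 m² of ocean, Δh = 5.930×10^9 / 3.69×10^14 = 1.61×10^-5 m = 0.0161 mm.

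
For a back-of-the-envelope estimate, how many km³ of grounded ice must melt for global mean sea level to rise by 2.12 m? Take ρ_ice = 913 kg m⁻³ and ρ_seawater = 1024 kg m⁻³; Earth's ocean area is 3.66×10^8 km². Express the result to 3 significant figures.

Required water volume = Δh × A = 2.12 m × 3.66×10^14 m² = 7.759×10^14 m³ = 7.759×10^5 km³.
Ice volume = water volume × ρ_w/ρ_ice = 7.759×10^5 × 1024/913 = 8.70×10^5 km³.

≈ 8.70×10^5 km³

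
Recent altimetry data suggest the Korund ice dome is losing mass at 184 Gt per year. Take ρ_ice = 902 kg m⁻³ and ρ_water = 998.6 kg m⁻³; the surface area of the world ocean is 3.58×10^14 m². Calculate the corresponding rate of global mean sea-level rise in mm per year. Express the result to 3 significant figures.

ρ_w = 998.6 kg m⁻³. Annual water volume added = 184 Gt / ρ_w = 1.840×10^14 kg / 998.6 kg m⁻³ = 1.843×10^11 m³.
Δh per year = 1.843×10^11 / 3.58×10^14 = 5.15×10^-4 m = 0.515 mm.

≈ 0.515 mm/yr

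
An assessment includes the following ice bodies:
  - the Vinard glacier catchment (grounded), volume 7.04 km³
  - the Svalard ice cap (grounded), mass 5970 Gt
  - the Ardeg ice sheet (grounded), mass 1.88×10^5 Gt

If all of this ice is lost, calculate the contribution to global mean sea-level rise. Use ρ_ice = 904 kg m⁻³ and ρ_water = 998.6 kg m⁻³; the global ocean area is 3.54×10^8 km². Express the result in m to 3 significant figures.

≈ 0.549 m

Vinard: 7.04 km³ × (904/998.6) = 6.373 km³ of water.
Svalard: 5970 Gt = 5.970×10^15 kg; dividing by ρ_w = 998.6 kg m⁻³ gives 5.978×10^12 m³ of water.
Ardeg: 1.88×10^5 Gt = 1.880×10^17 kg; dividing by ρ_w = 998.6 kg m⁻³ gives 1.883×10^14 m³ of water.
Total added water ≈ 1.942×10^14 m³ over 3.54×10^14 m² → Δh = 0.549 m.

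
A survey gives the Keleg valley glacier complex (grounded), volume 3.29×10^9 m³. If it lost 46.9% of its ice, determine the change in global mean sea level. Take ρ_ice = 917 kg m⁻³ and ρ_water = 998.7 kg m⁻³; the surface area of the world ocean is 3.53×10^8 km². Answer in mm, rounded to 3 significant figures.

Keleg: 0.469 × 3.29×10^9 m³ × (917/998.7) = 1.417×10^9 m³ of water.
Spread over 3.53×10^14 m² of ocean, Δh = 1.417×10^9 / 3.53×10^14 = 4.01×10^-6 m = 4.01×10^-3 mm.

≈ 4.01×10^-3 mm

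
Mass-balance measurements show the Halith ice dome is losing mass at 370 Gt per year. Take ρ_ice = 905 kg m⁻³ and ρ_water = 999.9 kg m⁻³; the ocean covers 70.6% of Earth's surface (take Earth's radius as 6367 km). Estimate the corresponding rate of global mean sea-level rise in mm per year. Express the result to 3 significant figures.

≈ 1.03 mm/yr

ρ_w = 999.9 kg m⁻³. Annual water volume added = 370 Gt / ρ_w = 3.700×10^14 kg / 999.9 kg m⁻³ = 3.700×10^11 m³.
Δh per year = 3.700×10^11 / 3.60×10^14 = 1.03×10^-3 m = 1.03 mm.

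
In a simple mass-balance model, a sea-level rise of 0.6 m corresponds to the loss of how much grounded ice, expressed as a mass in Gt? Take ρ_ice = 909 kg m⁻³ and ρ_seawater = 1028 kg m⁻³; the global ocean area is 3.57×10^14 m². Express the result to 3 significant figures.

≈ 2.20×10^5 Gt

Required water volume = Δh × A = 0.6 m × 3.57×10^14 m² = 2.142×10^14 m³.
ρ_w = 1028 kg m⁻³, so the mass of water = 2.142×10^14 m³ × 1028 kg m⁻³ = 2.202×10^17 kg = 2.20×10^5 Gt (and the same mass of ice, by conservation).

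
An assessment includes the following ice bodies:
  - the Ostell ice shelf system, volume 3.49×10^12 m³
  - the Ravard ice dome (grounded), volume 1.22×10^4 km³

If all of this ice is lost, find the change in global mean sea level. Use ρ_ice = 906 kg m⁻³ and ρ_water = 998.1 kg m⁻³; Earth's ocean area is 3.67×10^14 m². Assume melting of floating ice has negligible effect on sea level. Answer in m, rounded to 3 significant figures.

The Ostell ice shelf system is floating and already displaces its own weight of water, so its melt adds essentially nothing to sea level.
Ravard: 1.22×10^4 km³ × (906/998.1) = 1.107×10^4 km³ of water.
Total added water ≈ 1.107×10^13 m³ over 3.67×10^14 m² → Δh = 0.0302 m.

≈ 0.0302 m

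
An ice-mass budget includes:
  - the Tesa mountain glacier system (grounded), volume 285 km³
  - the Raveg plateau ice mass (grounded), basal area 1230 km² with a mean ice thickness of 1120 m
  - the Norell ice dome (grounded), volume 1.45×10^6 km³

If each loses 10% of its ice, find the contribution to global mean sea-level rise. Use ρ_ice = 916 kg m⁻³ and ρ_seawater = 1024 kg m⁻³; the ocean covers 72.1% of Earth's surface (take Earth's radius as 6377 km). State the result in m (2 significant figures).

≈ 0.35 m

Tesa: 0.1 × 285 km³ × (916/1024) = 25.49 km³ of water.
Raveg: ice volume = 1230 km² × 1120 m = 1378 km³; 0.1 × 1378 × (916/1024) = 123.2 km³ of water.
Norell: 0.1 × 1.45×10^6 km³ × (916/1024) = 1.297×10^5 km³ of water.
Total added water ≈ 1.299×10^14 m³ over 3.68×10^14 m² → Δh = 0.352 m.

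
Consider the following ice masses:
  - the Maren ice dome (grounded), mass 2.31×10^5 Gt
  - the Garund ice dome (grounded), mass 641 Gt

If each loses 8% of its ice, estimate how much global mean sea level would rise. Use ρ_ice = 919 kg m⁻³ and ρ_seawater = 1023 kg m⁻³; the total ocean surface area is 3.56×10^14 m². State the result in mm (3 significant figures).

≈ 50.9 mm

Maren: 0.08 × 2.31×10^5 Gt = 1.848×10^16 kg; dividing by ρ_w = 1023 kg m⁻³ gives 1.806×10^13 m³ of water.
Garund: 0.08 × 641 Gt = 5.128×10^13 kg; dividing by ρ_w = 1023 kg m⁻³ gives 5.013×10^10 m³ of water.
Total added water ≈ 1.811×10^13 m³ over 3.56×10^14 m² → Δh = 0.0509 m = 50.9 mm.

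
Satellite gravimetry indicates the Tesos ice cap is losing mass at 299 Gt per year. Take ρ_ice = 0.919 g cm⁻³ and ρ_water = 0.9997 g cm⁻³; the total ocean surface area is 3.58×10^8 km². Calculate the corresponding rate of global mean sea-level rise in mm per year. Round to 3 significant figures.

ρ_w = 0.9997 g cm⁻³ = 999.7 kg m⁻³. Annual water volume added = 299 Gt / ρ_w = 2.990×10^14 kg / 999.7 kg m⁻³ = 2.991×10^11 m³.
Δh per year = 2.991×10^11 / 3.58×10^14 = 8.35×10^-4 m = 0.835 mm.

≈ 0.835 mm/yr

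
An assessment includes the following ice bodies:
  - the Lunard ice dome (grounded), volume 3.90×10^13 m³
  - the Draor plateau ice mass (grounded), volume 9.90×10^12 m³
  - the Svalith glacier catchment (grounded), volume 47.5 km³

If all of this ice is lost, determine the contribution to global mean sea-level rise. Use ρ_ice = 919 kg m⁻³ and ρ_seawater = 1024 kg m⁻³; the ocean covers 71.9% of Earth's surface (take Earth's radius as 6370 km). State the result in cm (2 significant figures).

Lunard: 3.90×10^13 m³ × (919/1024) = 3.500×10^13 m³ of water.
Draor: 9.90×10^12 m³ × (919/1024) = 8.885×10^12 m³ of water.
Svalith: 47.5 km³ × (919/1024) = 42.63 km³ of water.
Total added water ≈ 4.393×10^13 m³ over 3.67×10^14 m² → Δh = 0.120 m = 12 cm.

≈ 12 cm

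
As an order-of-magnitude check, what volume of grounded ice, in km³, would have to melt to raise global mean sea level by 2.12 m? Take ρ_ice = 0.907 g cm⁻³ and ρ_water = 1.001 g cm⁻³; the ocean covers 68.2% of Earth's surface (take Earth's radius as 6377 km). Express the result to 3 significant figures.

≈ 8.15×10^5 km³

Required water volume = Δh × A = 2.12 m × 3.49×10^14 m² = 7.389×10^14 m³ = 7.389×10^5 km³.
Ice volume = water volume × ρ_w/ρ_ice = 7.389×10^5 × 1001/907 = 8.15×10^5 km³.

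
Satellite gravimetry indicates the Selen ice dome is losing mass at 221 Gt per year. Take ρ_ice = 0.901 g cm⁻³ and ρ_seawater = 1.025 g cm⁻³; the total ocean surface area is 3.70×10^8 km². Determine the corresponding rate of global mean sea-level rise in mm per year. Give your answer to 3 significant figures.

≈ 0.583 mm/yr

ρ_w = 1.025 g cm⁻³ = 1025 kg m⁻³. Annual water volume added = 221 Gt / ρ_w = 2.210×10^14 kg / 1025 kg m⁻³ = 2.156×10^11 m³.
Δh per year = 2.156×10^11 / 3.70×10^14 = 5.83×10^-4 m = 0.583 mm.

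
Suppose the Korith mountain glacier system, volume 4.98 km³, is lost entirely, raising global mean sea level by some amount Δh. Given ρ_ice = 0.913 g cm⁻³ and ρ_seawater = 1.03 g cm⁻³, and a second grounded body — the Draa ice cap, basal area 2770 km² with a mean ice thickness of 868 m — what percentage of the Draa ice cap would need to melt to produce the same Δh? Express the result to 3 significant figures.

Equal sea-level rise means equal mass of meltwater, i.e. equal mass of ice lost.
Ice mass of Korith: 4.547×10^12 kg; ice mass of Draa: 2.195×10^15 kg.
Fraction required = 4.547×10^12 / 2.195×10^15 = 2.07×10^-3 → 0.207 %.

≈ 0.207 %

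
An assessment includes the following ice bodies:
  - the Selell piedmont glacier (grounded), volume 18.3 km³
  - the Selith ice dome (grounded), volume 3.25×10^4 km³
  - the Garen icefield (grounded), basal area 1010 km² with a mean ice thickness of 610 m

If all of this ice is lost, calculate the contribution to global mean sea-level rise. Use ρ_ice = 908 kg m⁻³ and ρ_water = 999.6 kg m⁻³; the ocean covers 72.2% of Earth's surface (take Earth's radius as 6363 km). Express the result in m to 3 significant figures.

≈ 0.0819 m

Selell: 18.3 km³ × (908/999.6) = 16.62 km³ of water.
Selith: 3.25×10^4 km³ × (908/999.6) = 2.952×10^4 km³ of water.
Garen: ice volume = 1010 km² × 610 m = 616.1 km³; 616.1 × (908/999.6) = 559.6 km³ of water.
Total added water ≈ 3.010×10^13 m³ over 3.67×10^14 m² → Δh = 0.0819 m.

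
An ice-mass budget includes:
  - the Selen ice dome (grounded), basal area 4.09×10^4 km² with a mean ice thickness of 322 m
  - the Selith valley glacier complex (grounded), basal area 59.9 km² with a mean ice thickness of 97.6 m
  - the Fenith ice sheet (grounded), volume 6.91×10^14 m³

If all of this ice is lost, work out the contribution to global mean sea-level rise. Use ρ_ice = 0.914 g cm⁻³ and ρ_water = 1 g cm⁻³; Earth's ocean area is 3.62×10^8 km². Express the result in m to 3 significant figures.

≈ 1.78 m

Selen: ice volume = 4.09×10^4 km² × 322 m = 1.317×10^4 km³; 1.317×10^4 × (914/1000) = 1.204×10^4 km³ of water.
Selith: ice volume = 59.9 km² × 97.6 m = 5.846 km³; 5.846 × (914/1000) = 5.343 km³ of water.
Fenith: 6.91×10^14 m³ × (914/1000) = 6.316×10^14 m³ of water.
Total added water ≈ 6.436×10^14 m³ over 3.62×10^14 m² → Δh = 1.78 m.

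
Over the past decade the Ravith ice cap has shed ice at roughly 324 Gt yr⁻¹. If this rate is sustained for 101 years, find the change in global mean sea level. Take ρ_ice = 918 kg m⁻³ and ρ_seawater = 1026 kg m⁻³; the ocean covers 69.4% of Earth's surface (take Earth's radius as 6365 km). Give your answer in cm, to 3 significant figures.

Total mass lost = 324 Gt/yr × 101 yr = 3.272×10^4 Gt = 3.272×10^16 kg.
ρ_w = 1026 kg m⁻³, so water volume = 3.272×10^16 / 1026 = 3.189×10^13 m³.
Δh = 3.189×10^13 / 3.53×10^14 = 0.0903 m = 9.03 cm.

≈ 9.03 cm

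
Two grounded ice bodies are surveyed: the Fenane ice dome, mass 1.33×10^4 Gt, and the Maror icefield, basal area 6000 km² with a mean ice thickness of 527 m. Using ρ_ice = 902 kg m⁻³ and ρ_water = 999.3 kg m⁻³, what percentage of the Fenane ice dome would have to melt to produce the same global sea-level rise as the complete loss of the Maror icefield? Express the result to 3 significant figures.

Equal sea-level rise means equal mass of meltwater, i.e. equal mass of ice lost.
Ice mass of Maror: 2.852×10^15 kg; ice mass of Fenane: 1.330×10^16 kg.
Fraction required = 2.852×10^15 / 1.330×10^16 = 0.214 → 21.4 %.

≈ 21.4 %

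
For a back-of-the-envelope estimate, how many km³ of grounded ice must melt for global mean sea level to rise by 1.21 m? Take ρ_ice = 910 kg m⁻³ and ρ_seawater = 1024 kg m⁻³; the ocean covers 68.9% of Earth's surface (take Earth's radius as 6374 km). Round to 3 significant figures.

Required water volume = Δh × A = 1.21 m × 3.52×10^14 m² = 4.256×10^14 m³ = 4.256×10^5 km³.
Ice volume = water volume × ρ_w/ρ_ice = 4.256×10^5 × 1024/910 = 4.79×10^5 km³.

≈ 4.79×10^5 km³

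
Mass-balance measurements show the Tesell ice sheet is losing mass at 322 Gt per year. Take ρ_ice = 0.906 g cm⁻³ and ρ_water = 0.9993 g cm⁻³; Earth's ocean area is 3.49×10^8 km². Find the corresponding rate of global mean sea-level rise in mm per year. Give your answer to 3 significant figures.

≈ 0.923 mm/yr

ρ_w = 0.9993 g cm⁻³ = 999.3 kg m⁻³. Annual water volume added = 322 Gt / ρ_w = 3.220×10^14 kg / 999.3 kg m⁻³ = 3.222×10^11 m³.
Δh per year = 3.222×10^11 / 3.49×10^14 = 9.23×10^-4 m = 0.923 mm.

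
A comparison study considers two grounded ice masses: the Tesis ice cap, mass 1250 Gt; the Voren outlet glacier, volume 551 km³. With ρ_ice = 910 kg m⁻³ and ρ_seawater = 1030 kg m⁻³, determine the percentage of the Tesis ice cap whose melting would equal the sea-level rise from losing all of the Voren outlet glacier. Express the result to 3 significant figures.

Equal sea-level rise means equal mass of meltwater, i.e. equal mass of ice lost.
Ice mass of Voren: 5.014×10^14 kg; ice mass of Tesis: 1.250×10^15 kg.
Fraction required = 5.014×10^14 / 1.250×10^15 = 0.401 → 40.1 %.

≈ 40.1 %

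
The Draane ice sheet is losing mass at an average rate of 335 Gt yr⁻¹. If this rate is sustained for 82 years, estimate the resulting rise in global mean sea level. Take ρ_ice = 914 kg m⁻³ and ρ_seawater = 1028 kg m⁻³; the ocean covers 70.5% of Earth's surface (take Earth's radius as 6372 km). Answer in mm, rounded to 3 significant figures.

Total mass lost = 335 Gt/yr × 82 yr = 2.747×10^4 Gt = 2.747×10^16 kg.
ρ_w = 1028 kg m⁻³, so water volume = 2.747×10^16 / 1028 = 2.672×10^13 m³.
Δh = 2.672×10^13 / 3.60×10^14 = 0.0743 m = 74.3 mm.

≈ 74.3 mm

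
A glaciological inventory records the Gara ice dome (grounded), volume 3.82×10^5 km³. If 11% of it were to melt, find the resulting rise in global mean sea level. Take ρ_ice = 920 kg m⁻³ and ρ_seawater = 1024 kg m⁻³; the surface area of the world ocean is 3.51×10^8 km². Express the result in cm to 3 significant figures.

Gara: 0.11 × 3.82×10^5 km³ × (920/1024) = 3.775×10^4 km³ of water.
Spread over 3.51×10^14 m² of ocean, Δh = 3.775×10^13 / 3.51×10^14 = 0.108 m = 10.8 cm.

≈ 10.8 cm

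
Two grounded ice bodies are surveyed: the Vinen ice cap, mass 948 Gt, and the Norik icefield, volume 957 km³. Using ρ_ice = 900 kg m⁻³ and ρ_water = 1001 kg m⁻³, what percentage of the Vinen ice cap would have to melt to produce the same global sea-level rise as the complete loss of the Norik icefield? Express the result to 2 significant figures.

Equal sea-level rise means equal mass of meltwater, i.e. equal mass of ice lost.
Ice mass of Norik: 8.613×10^14 kg; ice mass of Vinen: 9.480×10^14 kg.
Fraction required = 8.613×10^14 / 9.480×10^14 = 0.909 → 91 %.

≈ 91 %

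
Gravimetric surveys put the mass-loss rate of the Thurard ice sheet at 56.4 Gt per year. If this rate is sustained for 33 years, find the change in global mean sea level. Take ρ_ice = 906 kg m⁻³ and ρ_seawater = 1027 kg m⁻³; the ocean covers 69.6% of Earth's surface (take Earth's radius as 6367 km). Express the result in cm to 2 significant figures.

Total mass lost = 56.4 Gt/yr × 33 yr = 1861 Gt = 1.861×10^15 kg.
ρ_w = 1027 kg m⁻³, so water volume = 1.861×10^15 / 1027 = 1.812×10^12 m³.
Δh = 1.812×10^12 / 3.55×10^14 = 5.11×10^-3 m = 0.51 cm.

≈ 0.51 cm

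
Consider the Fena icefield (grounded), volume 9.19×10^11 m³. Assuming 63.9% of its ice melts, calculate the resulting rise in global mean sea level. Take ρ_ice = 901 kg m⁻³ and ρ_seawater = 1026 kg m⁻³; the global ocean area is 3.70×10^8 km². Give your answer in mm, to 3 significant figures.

≈ 1.39 mm

Fena: 0.639 × 9.19×10^11 m³ × (901/1026) = 5.157×10^11 m³ of water.
Spread over 3.70×10^14 m² of ocean, Δh = 5.157×10^11 / 3.70×10^14 = 1.39×10^-3 m = 1.39 mm.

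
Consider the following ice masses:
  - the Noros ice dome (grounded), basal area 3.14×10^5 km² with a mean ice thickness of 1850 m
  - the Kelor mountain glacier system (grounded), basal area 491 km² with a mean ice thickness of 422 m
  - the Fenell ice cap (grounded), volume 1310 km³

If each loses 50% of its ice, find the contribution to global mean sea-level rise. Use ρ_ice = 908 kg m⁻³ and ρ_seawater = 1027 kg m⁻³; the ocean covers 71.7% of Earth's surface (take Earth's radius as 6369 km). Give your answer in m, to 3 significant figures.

≈ 0.704 m

Noros: ice volume = 3.14×10^5 km² × 1850 m = 5.809×10^5 km³; 0.5 × 5.809×10^5 × (908/1027) = 2.568×10^5 km³ of water.
Kelor: ice volume = 491 km² × 422 m = 207.2 km³; 0.5 × 207.2 × (908/1027) = 91.60 km³ of water.
Fenell: 0.5 × 1310 km³ × (908/1027) = 579.1 km³ of water.
Total added water ≈ 2.575×10^14 m³ over 3.65×10^14 m² → Δh = 0.704 m.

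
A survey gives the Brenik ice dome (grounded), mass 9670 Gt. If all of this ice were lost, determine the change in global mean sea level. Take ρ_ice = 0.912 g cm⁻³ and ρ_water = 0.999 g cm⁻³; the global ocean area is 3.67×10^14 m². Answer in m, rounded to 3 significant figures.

≈ 0.0264 m

Brenik: 9670 Gt = 9.670×10^15 kg; dividing by ρ_w = 0.999 g cm⁻³ = 999 kg m⁻³ gives 9.680×10^12 m³ of water.
Spread over 3.67×10^14 m² of ocean, Δh = 9.680×10^12 / 3.67×10^14 = 0.0264 m.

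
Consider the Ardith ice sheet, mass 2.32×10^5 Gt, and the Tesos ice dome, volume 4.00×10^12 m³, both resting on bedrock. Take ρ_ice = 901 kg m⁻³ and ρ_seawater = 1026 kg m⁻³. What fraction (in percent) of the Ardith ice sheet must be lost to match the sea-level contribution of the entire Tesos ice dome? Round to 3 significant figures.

≈ 1.55 %

Equal sea-level rise means equal mass of meltwater, i.e. equal mass of ice lost.
Ice mass of Tesos: 3.604×10^15 kg; ice mass of Ardith: 2.320×10^17 kg.
Fraction required = 3.604×10^15 / 2.320×10^17 = 0.0155 → 1.55 %.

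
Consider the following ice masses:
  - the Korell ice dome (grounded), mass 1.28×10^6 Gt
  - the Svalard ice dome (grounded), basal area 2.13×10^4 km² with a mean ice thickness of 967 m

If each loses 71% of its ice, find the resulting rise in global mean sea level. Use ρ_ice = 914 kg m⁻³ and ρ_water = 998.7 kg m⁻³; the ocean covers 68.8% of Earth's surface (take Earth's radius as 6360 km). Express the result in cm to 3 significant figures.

Korell: 0.71 × 1.28×10^6 Gt = 9.088×10^17 kg; dividing by ρ_w = 998.7 kg m⁻³ gives 9.100×10^14 m³ of water.
Svalard: ice volume = 2.13×10^4 km² × 967 m = 2.060×10^4 km³; 0.71 × 2.060×10^4 × (914/998.7) = 1.338×10^4 km³ of water.
Total added water ≈ 9.234×10^14 m³ over 3.50×10^14 m² → Δh = 2.64 m = 264 cm.

≈ 264 cm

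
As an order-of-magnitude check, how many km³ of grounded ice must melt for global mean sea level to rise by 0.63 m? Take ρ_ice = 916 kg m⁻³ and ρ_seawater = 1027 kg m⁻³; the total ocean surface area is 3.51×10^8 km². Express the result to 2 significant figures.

Required water volume = Δh × A = 0.63 m × 3.51×10^14 m² = 2.211×10^14 m³ = 2.211×10^5 km³.
Ice volume = water volume × ρ_w/ρ_ice = 2.211×10^5 × 1027/916 = 2.5×10^5 km³.

≈ 2.5×10^5 km³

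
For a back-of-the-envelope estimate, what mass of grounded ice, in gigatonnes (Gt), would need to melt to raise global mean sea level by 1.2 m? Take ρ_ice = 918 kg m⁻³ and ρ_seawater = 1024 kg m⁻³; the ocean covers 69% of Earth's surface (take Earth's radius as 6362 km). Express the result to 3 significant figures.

≈ 4.31×10^5 Gt

Required water volume = Δh × A = 1.2 m × 3.51×10^14 m² = 4.211×10^14 m³.
ρ_w = 1024 kg m⁻³, so the mass of water = 4.211×10^14 m³ × 1024 kg m⁻³ = 4.312×10^17 kg = 4.31×10^5 Gt (and the same mass of ice, by conservation).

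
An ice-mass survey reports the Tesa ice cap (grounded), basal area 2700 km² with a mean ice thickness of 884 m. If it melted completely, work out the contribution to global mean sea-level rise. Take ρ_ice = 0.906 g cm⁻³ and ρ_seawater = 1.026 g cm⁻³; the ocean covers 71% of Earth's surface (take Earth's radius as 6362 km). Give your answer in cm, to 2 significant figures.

≈ 0.58 cm

Tesa: ice volume = 2700 km² × 884 m = 2387 km³; 2387 × (906/1026) = 2108 km³ of water.
Spread over 3.61×10^14 m² of ocean, Δh = 2.108×10^12 / 3.61×10^14 = 5.84×10^-3 m = 0.58 cm.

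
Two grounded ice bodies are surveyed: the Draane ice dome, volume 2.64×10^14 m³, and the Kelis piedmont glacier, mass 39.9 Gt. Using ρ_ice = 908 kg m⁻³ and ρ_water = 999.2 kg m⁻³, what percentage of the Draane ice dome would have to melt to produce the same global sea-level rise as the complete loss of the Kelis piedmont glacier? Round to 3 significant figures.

Equal sea-level rise means equal mass of meltwater, i.e. equal mass of ice lost.
Ice mass of Kelis: 3.990×10^13 kg; ice mass of Draane: 2.397×10^17 kg.
Fraction required = 3.990×10^13 / 2.397×10^17 = 1.66×10^-4 → 0.0166 %.

≈ 0.0166 %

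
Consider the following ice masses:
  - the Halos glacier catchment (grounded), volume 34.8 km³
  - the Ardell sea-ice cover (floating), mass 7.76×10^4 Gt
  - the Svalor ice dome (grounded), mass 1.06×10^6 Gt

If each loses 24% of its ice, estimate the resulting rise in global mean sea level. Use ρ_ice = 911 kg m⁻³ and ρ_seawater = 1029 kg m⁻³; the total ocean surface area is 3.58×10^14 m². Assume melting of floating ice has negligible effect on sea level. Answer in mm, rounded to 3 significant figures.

Halos: 0.24 × 34.8 km³ × (911/1029) = 7.394 km³ of water.
The Ardell sea-ice cover is floating and already displaces its own weight of water, so its melt adds essentially nothing to sea level.
Svalor: 0.24 × 1.06×10^6 Gt = 2.544×10^17 kg; dividing by ρ_w = 1029 kg m⁻³ gives 2.472×10^14 m³ of water.
Total added water ≈ 2.472×10^14 m³ over 3.58×10^14 m² → Δh = 0.691 m = 691 mm.

≈ 691 mm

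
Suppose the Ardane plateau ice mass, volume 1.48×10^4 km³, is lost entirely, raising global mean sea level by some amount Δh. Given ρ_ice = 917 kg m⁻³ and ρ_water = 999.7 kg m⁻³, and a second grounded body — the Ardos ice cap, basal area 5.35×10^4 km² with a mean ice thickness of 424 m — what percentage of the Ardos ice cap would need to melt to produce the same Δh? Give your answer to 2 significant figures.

Equal sea-level rise means equal mass of meltwater, i.e. equal mass of ice lost.
Ice mass of Ardane: 1.357×10^16 kg; ice mass of Ardos: 2.080×10^16 kg.
Fraction required = 1.357×10^16 / 2.080×10^16 = 0.652 → 65 %.

≈ 65 %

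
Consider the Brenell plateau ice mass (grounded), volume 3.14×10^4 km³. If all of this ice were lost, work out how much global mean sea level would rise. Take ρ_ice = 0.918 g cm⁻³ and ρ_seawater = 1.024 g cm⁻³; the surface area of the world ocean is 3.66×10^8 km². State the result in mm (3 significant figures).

≈ 76.9 mm

Brenell: 3.14×10^4 km³ × (918/1024) = 2.815×10^4 km³ of water.
Spread over 3.66×10^14 m² of ocean, Δh = 2.815×10^13 / 3.66×10^14 = 0.0769 m = 76.9 mm.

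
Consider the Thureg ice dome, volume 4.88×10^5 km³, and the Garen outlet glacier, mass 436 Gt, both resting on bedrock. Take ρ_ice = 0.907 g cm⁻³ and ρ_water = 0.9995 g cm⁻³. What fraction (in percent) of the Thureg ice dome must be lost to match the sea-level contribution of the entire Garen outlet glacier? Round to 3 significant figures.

Equal sea-level rise means equal mass of meltwater, i.e. equal mass of ice lost.
Ice mass of Garen: 4.360×10^14 kg; ice mass of Thureg: 4.426×10^17 kg.
Fraction required = 4.360×10^14 / 4.426×10^17 = 9.85×10^-4 → 0.0985 %.

≈ 0.0985 %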